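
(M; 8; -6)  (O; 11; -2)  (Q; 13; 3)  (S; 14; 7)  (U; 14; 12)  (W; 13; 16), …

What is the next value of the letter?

For the letter, letters move forward 2 places in the alphabet: M, O, Q, S, U, W → Y.

Y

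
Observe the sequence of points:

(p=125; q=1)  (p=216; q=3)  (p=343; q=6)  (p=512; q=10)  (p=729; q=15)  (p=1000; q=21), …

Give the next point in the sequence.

(p=1331; q=28)

P: perfect cubes: 5³, 6³, 7³, …; 125, 216, 343, 512, 729, 1000 → 1331.
Q goes 1, 3, 6, 10, 15, 21 → 28 (differences are 2, 3, 4, … (increasing by 1 each time)).
Combining the parts gives (p=1331; q=28).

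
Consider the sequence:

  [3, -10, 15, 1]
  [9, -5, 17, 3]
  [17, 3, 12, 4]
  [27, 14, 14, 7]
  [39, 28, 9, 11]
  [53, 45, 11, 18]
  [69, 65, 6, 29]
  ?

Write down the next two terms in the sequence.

First value: differences are 6, 8, 10, … (increasing by 2 each time), so 3, 9, 17, 27, 39, 53, 69 → 87 → 107.
For the second value, differences are 5, 8, 11, … (increasing by 3 each time): -10, -5, 3, 14, 28, 45, 65 → 88 → 114.
Third value goes 15, 17, 12, 14, 9, 11, 6 → 8 → 3 (alternating steps +2, −5, +2, −5, …).
Fourth value goes 1, 3, 4, 7, 11, 18, 29 → 47 → 76 (each term is the sum of the two before it).
Putting the parts together: [87, 88, 8, 47] and then [107, 114, 3, 76].

[87, 88, 8, 47], [107, 114, 3, 76]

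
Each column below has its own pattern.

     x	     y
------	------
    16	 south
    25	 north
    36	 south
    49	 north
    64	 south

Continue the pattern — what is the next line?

81  north

Column x — perfect squares: 4², 5², 6², …: 16, 25, 36, 49, 64 → 81.
For the column y, alternates south ↔ north: south, north, south, north, south → north.
So the next line is 81  north.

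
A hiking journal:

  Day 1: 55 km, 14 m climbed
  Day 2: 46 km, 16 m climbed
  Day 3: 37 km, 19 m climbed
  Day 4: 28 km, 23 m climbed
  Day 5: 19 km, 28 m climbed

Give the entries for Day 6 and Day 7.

For the km, −9 each step: 55, 46, 37, 28, 19 → 10 → 1.
For the m climbed, differences are 2, 3, 4, … (increasing by 1 each time): 14, 16, 19, 23, 28 → 34 → 41.
So the next two rows are 10 km, 34 m climbed and 1 km, 41 m climbed.

10 km, 34 m climbed; 1 km, 41 m climbed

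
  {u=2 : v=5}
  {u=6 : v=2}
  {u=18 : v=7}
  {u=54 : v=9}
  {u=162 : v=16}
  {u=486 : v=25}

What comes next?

{u=1458 : v=41}

U: ×3 each step, so 2, 6, 18, 54, 162, 486 → 1458.
V: each term is the sum of the two before it, so 5, 2, 7, 9, 16, 25 → 41.
So the next point is {u=1458 : v=41}.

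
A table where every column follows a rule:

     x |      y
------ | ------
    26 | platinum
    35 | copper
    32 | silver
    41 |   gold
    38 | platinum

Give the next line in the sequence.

47  copper

Column x goes 26, 35, 32, 41, 38 → 47 (alternating steps +9, −3, +9, −3, …).
For the column y, repeats platinum → copper → silver → gold: platinum, copper, silver, gold, platinum → copper.
Combining the parts gives 47  copper.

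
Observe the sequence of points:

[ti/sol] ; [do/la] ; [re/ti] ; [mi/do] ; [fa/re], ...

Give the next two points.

[sol/mi], [la/fa]

First note goes ti, do, re, mi, fa → sol → la (runs through the solfège scale do→ti).
Second note: sol, la, ti, do, re → mi → fa (runs through the solfège scale do→ti).
So the next two points are [sol/mi] and [la/fa].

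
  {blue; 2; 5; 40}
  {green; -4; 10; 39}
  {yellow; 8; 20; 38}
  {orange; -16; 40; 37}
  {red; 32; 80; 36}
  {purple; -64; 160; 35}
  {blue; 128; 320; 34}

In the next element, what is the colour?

Colour: repeats blue → green → yellow → orange → red → purple, so blue, green, yellow, orange, red, purple, blue → green.
Second component: ×(-2) each step; 2, -4, 8, -16, 32, -64, 128 → -256.
Third component goes 5, 10, 20, 40, 80, 160, 320 → 640 (×2 each step).
Fourth component: 40, 39, 38, 37, 36, 35, 34 → 33 (−1 each step).

green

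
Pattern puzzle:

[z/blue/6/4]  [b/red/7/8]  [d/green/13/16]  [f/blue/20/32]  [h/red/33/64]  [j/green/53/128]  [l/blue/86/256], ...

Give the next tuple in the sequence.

For the letter, letters move forward 2 places in the alphabet, wrapping Z→A: z, b, d, f, h, j, l → n.
Colour: repeats blue → red → green, so blue, red, green, blue, red, green, blue → red.
For the third entry, each term is the sum of the two before it: 6, 7, 13, 20, 33, 53, 86 → 139.
Fourth entry — ×2 each step: 4, 8, 16, 32, 64, 128, 256 → 512.
So the next tuple is [n/red/139/512].

[n/red/139/512]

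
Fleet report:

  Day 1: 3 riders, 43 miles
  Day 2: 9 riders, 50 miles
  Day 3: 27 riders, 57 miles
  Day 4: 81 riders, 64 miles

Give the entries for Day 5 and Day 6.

Riders: ×3 each step; 3, 9, 27, 81 → 243 → 729.
Miles — +7 each step: 43, 50, 57, 64 → 71 → 78.
So the next two lines are 243 riders, 71 miles and 729 riders, 78 miles.

243 riders, 71 miles; 729 riders, 78 miles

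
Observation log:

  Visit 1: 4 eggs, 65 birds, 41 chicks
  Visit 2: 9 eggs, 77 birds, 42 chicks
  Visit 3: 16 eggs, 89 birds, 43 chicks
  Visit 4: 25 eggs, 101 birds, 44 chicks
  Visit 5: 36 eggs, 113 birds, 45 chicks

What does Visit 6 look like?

For the eggs, perfect squares: 2², 3², 4², …: 4, 9, 16, 25, 36 → 49.
For the birds, +12 each step: 65, 77, 89, 101, 113 → 125.
Chicks: +1 each step, so 41, 42, 43, 44, 45 → 46.
Putting it together: 49 eggs, 125 birds, 46 chicks.

49 eggs, 125 birds, 46 chicks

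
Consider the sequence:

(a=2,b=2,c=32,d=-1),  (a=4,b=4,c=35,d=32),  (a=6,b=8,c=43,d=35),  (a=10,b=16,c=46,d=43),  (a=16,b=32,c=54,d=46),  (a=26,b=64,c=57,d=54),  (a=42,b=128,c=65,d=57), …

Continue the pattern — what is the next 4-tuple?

A goes 2, 4, 6, 10, 16, 26, 42 → 68 (each term is the sum of the two before it).
B goes 2, 4, 8, 16, 32, 64, 128 → 256 (×2 each step).
For the c, alternating steps +3, +8, +3, +8, …: 32, 35, 43, 46, 54, 57, 65 → 68.
D: -1, 32, 35, 43, 46, 54, 57 → 65 (always the previous value of the c).
So the next 4-tuple is (a=68,b=256,c=68,d=65).

(a=68,b=256,c=68,d=65)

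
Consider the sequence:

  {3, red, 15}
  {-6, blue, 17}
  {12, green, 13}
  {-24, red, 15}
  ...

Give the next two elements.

{48, blue, 11}, {-96, green, 13}

First part goes 3, -6, 12, -24 → 48 → -96 (×(-2) each step).
Colour — repeats red → blue → green: red, blue, green, red → blue → green.
Third part: alternating steps +2, −4, +2, −4, …, so 15, 17, 13, 15 → 11 → 13.
So the next two elements are {48, blue, 11} and {-96, green, 13}.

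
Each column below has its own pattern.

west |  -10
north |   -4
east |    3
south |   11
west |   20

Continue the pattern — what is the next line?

Direction: west, north, east, south, west → north (repeats west → north → east → south).
Second component goes -10, -4, 3, 11, 20 → 30 (differences are 6, 7, 8, … (increasing by 1 each time)).
So the next line is north  30.

north  30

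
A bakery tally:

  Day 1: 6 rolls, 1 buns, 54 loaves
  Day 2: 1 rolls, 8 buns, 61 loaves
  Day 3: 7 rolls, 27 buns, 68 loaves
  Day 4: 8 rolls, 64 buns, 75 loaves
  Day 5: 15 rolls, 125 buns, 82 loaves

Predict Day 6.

For the rolls, each term is the sum of the two before it: 6, 1, 7, 8, 15 → 23.
Buns: perfect cubes: 1³, 2³, 3³, …, so 1, 8, 27, 64, 125 → 216.
Loaves: +7 each step; 54, 61, 68, 75, 82 → 89.
Combining the parts gives 23 rolls, 216 buns, 89 loaves.

23 rolls, 216 buns, 89 loaves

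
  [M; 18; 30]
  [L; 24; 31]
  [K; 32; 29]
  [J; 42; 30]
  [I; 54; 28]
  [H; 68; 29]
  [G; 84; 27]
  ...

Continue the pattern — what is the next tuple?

[F; 102; 28]

Letter: letters move back 1 place in the alphabet, so M, L, K, J, I, H, G → F.
Second entry: differences are 6, 8, 10, … (increasing by 2 each time), so 18, 24, 32, 42, 54, 68, 84 → 102.
Third entry: alternating steps +1, −2, +1, −2, …, so 30, 31, 29, 30, 28, 29, 27 → 28.
So the next tuple is [F; 102; 28].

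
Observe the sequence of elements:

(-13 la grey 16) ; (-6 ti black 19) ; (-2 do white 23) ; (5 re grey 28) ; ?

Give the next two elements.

(9 mi black 34), (16 fa white 41)

First entry: -13, -6, -2, 5 → 9 → 16 (alternating steps +7, +4, +7, +4, …).
For the note, runs through the solfège scale do→ti: la, ti, do, re → mi → fa.
Shade: repeats grey → black → white; grey, black, white, grey → black → white.
Fourth entry goes 16, 19, 23, 28 → 34 → 41 (differences are 3, 4, 5, … (increasing by 1 each time)).
Putting the parts together: (9 mi black 34) and then (16 fa white 41).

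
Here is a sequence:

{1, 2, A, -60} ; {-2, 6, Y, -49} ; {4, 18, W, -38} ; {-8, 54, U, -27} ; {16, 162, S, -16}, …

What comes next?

{-32, 486, Q, -5}

First part goes 1, -2, 4, -8, 16 → -32 (×(-2) each step).
Second part: 2, 6, 18, 54, 162 → 486 (×3 each step).
Letter: letters move back 2 places in the alphabet, wrapping A→Z; A, Y, W, U, S → Q.
Fourth part: -60, -49, -38, -27, -16 → -5 (+11 each step).
So the next term is {-32, 486, Q, -5}.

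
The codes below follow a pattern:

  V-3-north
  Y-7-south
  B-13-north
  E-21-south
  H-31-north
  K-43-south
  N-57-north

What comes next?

Letter goes V, Y, B, E, H, K, N → Q (letters move forward 3 places in the alphabet, wrapping Z→A).
Second component: differences are 4, 6, 8, … (increasing by 2 each time); 3, 7, 13, 21, 31, 43, 57 → 73.
For the direction, alternates north ↔ south: north, south, north, south, north, south, north → south.
Putting it together: Q-73-south.

Q-73-south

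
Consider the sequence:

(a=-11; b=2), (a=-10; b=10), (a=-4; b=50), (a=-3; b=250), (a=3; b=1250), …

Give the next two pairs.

(a=4; b=6250), (a=10; b=31250)

A — alternating steps +1, +6, +1, +6, …: -11, -10, -4, -3, 3 → 4 → 10.
B: 2, 10, 50, 250, 1250 → 6250 → 31250 (×5 each step).
So the next two pairs are (a=4; b=6250) and (a=10; b=31250).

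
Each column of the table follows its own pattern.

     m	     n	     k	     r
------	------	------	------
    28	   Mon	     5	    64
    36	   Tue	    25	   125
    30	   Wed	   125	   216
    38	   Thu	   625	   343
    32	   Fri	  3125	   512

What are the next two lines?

40  Sat  15625  729; 34  Sun  78125  1000

Column m: alternating steps +8, −6, +8, −6, …; 28, 36, 30, 38, 32 → 40 → 34.
For the column n, runs through the weekdays Mon→Sun: Mon, Tue, Wed, Thu, Fri → Sat → Sun.
Column k: ×5 each step; 5, 25, 125, 625, 3125 → 15625 → 78125.
Column r: 64, 125, 216, 343, 512 → 729 → 1000 (perfect cubes: 4³, 5³, 6³, …).
So the next two lines are 40  Sat  15625  729 and 34  Sun  78125  1000.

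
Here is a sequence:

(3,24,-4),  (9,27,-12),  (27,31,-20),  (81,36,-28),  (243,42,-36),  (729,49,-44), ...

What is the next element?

First coordinate: 3, 9, 27, 81, 243, 729 → 2187 (×3 each step).
Second coordinate goes 24, 27, 31, 36, 42, 49 → 57 (differences are 3, 4, 5, … (increasing by 1 each time)).
For the third coordinate, −8 each step: -4, -12, -20, -28, -36, -44 → -52.
Putting it together: (2187,57,-52).

(2187,57,-52)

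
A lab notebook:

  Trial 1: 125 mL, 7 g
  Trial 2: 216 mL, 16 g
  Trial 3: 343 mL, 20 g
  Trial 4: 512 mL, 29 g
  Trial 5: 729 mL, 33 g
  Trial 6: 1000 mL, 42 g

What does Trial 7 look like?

1331 mL, 46 g

ML goes 125, 216, 343, 512, 729, 1000 → 1331 (perfect cubes: 5³, 6³, 7³, …).
G: 7, 16, 20, 29, 33, 42 → 46 (alternating steps +9, +4, +9, +4, …).
Combining the parts gives 1331 mL, 46 g.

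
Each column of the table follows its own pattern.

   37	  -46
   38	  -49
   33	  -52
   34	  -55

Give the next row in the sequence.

For the first component, alternating steps +1, −5, +1, −5, …: 37, 38, 33, 34 → 29.
Second component: -46, -49, -52, -55 → -58 (−3 each step).
Combining the parts gives 29  -58.

29  -58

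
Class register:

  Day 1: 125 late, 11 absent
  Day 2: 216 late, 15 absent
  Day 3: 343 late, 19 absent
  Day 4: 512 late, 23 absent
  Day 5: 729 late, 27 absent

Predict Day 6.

1000 late, 31 absent

Late: perfect cubes: 5³, 6³, 7³, …, so 125, 216, 343, 512, 729 → 1000.
For the absent, +4 each step: 11, 15, 19, 23, 27 → 31.
So the next record is 1000 late, 31 absent.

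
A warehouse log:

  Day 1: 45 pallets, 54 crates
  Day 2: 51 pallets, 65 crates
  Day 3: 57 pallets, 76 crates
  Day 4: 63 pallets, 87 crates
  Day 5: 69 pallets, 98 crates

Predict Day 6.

75 pallets, 109 crates

For the pallets, +6 each step: 45, 51, 57, 63, 69 → 75.
Crates — +11 each step: 54, 65, 76, 87, 98 → 109.
Putting it together: 75 pallets, 109 crates.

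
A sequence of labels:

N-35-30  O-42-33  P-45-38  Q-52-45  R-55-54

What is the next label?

S-62-65

Letter: letters move forward 1 place in the alphabet, so N, O, P, Q, R → S.
Second component: 35, 42, 45, 52, 55 → 62 (alternating steps +7, +3, +7, +3, …).
Third component goes 30, 33, 38, 45, 54 → 65 (differences are 3, 5, 7, … (increasing by 2 each time)).
So the next label is S-62-65.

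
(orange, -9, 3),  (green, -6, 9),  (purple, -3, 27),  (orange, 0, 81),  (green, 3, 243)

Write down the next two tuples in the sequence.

(purple, 6, 729), (orange, 9, 2187)

For the colour, repeats orange → green → purple: orange, green, purple, orange, green → purple → orange.
Second slot: +3 each step, so -9, -6, -3, 0, 3 → 6 → 9.
For the third slot, ×3 each step: 3, 9, 27, 81, 243 → 729 → 2187.
So the next two tuples are (purple, 6, 729) and (orange, 9, 2187).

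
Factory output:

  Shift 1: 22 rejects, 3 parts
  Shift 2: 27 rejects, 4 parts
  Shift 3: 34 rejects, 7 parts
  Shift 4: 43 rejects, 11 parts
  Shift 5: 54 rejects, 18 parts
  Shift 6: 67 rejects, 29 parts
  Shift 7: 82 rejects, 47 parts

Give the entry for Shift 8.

99 rejects, 76 parts

Rejects: 22, 27, 34, 43, 54, 67, 82 → 99 (differences are 5, 7, 9, … (increasing by 2 each time)).
Parts: each term is the sum of the two before it, so 3, 4, 7, 11, 18, 29, 47 → 76.
Combining the parts gives 99 rejects, 76 parts.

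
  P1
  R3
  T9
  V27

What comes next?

For the letter, letters move forward 2 places in the alphabet: P, R, T, V → X.
Second component — ×3 each step: 1, 3, 9, 27 → 81.
Combining the parts gives X81.

X81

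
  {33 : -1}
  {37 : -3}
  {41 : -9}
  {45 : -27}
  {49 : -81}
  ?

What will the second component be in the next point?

First component: 33, 37, 41, 45, 49 → 53 (+4 each step).
Second component: -1, -3, -9, -27, -81 → -243 (×3 each step).

-243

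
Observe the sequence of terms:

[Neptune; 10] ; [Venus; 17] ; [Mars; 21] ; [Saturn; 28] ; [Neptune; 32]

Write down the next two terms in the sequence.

[Venus; 39], [Mars; 43]

Planet goes Neptune, Venus, Mars, Saturn, Neptune → Venus → Mars (repeats Neptune → Venus → Mars → Saturn).
Second value: alternating steps +7, +4, +7, +4, …; 10, 17, 21, 28, 32 → 39 → 43.
Putting the parts together: [Venus; 39] and then [Mars; 43].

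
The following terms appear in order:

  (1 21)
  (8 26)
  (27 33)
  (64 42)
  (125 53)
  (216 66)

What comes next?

For the first part, perfect cubes: 1³, 2³, 3³, …: 1, 8, 27, 64, 125, 216 → 343.
Second part — differences are 5, 7, 9, … (increasing by 2 each time): 21, 26, 33, 42, 53, 66 → 81.
Combining the parts gives (343 81).

(343 81)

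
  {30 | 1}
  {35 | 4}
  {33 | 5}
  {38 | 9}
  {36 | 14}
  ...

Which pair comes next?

First slot: alternating steps +5, −2, +5, −2, …; 30, 35, 33, 38, 36 → 41.
Second slot: each term is the sum of the two before it; 1, 4, 5, 9, 14 → 23.
Combining the parts gives {41 | 23}.

{41 | 23}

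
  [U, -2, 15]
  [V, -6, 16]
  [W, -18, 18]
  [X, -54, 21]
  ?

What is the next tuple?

Letter — letters move forward 1 place in the alphabet: U, V, W, X → Y.
Second coordinate: ×3 each step, so -2, -6, -18, -54 → -162.
Third coordinate — differences are 1, 2, 3, … (increasing by 1 each time): 15, 16, 18, 21 → 25.
Combining the parts gives [Y, -162, 25].

[Y, -162, 25]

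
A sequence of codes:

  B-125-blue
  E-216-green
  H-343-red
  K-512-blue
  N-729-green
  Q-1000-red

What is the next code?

T-1331-blue

Letter — letters move forward 3 places in the alphabet: B, E, H, K, N, Q → T.
Second component: perfect cubes: 5³, 6³, 7³, …, so 125, 216, 343, 512, 729, 1000 → 1331.
Colour: blue, green, red, blue, green, red → blue (repeats blue → green → red).
Putting it together: T-1331-blue.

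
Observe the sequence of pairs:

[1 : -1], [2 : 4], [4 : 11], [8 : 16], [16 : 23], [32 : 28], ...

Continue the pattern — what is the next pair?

First part — ×2 each step: 1, 2, 4, 8, 16, 32 → 64.
Second part: alternating steps +5, +7, +5, +7, …; -1, 4, 11, 16, 23, 28 → 35.
So the next pair is [64 : 35].

[64 : 35]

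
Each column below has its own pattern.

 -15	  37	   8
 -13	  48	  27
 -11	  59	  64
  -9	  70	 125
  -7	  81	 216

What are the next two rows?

First component — +2 each step: -15, -13, -11, -9, -7 → -5 → -3.
Second component: 37, 48, 59, 70, 81 → 92 → 103 (+11 each step).
Third component — perfect cubes: 2³, 3³, 4³, …: 8, 27, 64, 125, 216 → 343 → 512.
So the next two rows are -5  92  343 and -3  103  512.

-5  92  343; -3  103  512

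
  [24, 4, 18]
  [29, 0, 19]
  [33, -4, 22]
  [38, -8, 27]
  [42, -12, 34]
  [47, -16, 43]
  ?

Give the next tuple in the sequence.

First value — alternating steps +5, +4, +5, +4, …: 24, 29, 33, 38, 42, 47 → 51.
Second value: −4 each step, so 4, 0, -4, -8, -12, -16 → -20.
Third value: differences are 1, 3, 5, … (increasing by 2 each time); 18, 19, 22, 27, 34, 43 → 54.
Putting it together: [51, -20, 54].

[51, -20, 54]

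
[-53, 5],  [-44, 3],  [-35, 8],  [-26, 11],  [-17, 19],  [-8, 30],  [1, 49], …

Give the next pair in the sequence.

[10, 79]

First coordinate: +9 each step; -53, -44, -35, -26, -17, -8, 1 → 10.
Second coordinate goes 5, 3, 8, 11, 19, 30, 49 → 79 (each term is the sum of the two before it).
So the next pair is [10, 79].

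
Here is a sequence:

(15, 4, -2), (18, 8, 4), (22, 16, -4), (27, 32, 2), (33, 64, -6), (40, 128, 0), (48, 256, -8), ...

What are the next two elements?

(57, 512, -2), (67, 1024, -10)

First entry: differences are 3, 4, 5, … (increasing by 1 each time); 15, 18, 22, 27, 33, 40, 48 → 57 → 67.
Second entry — ×2 each step: 4, 8, 16, 32, 64, 128, 256 → 512 → 1024.
Third entry: -2, 4, -4, 2, -6, 0, -8 → -2 → -10 (alternating steps +6, −8, +6, −8, …).
Putting the parts together: (57, 512, -2) and then (67, 1024, -10).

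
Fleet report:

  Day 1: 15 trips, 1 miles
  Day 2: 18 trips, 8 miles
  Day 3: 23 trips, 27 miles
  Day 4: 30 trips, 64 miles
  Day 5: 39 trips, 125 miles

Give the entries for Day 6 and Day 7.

50 trips, 216 miles; 63 trips, 343 miles

Trips: differences are 3, 5, 7, … (increasing by 2 each time), so 15, 18, 23, 30, 39 → 50 → 63.
Miles: 1, 8, 27, 64, 125 → 216 → 343 (perfect cubes: 1³, 2³, 3³, …).
Putting the parts together: 50 trips, 216 miles and then 63 trips, 343 miles.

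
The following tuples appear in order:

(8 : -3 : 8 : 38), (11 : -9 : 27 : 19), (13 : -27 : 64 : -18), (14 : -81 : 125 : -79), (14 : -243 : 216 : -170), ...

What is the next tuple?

First entry — differences are 3, 2, 1, … (decreasing by 1 each time): 8, 11, 13, 14, 14 → 13.
Second entry — ×3 each step: -3, -9, -27, -81, -243 → -729.
Third entry — perfect cubes: 2³, 3³, 4³, …: 8, 27, 64, 125, 216 → 343.
Fourth entry — together with the third entry always sums to 46: 38, 19, -18, -79, -170 → -297.
Putting it together: (13 : -729 : 343 : -297).

(13 : -729 : 343 : -297)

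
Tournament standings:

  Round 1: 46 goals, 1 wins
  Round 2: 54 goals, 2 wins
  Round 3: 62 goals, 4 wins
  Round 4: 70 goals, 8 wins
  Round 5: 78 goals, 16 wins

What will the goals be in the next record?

Goals goes 46, 54, 62, 70, 78 → 86 (+8 each step).

86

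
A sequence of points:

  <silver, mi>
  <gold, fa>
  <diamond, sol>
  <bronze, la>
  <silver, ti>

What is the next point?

<gold, do>

Rank goes silver, gold, diamond, bronze, silver → gold (repeats silver → gold → diamond → bronze).
Note: runs through the solfège scale do→ti; mi, fa, sol, la, ti → do.
Combining the parts gives <gold, do>.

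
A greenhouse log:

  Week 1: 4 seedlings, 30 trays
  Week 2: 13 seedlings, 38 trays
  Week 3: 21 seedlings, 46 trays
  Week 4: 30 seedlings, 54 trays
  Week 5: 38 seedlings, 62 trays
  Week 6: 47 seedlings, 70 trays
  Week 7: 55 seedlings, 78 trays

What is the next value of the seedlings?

Seedlings — alternating steps +9, +8, +9, +8, …: 4, 13, 21, 30, 38, 47, 55 → 64.
Trays: 30, 38, 46, 54, 62, 70, 78 → 86 (+8 each step).

64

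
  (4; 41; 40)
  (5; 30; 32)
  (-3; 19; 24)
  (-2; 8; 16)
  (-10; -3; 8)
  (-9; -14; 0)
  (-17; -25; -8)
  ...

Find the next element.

For the first coordinate, alternating steps +1, −8, +1, −8, …: 4, 5, -3, -2, -10, -9, -17 → -16.
For the second coordinate, −11 each step: 41, 30, 19, 8, -3, -14, -25 → -36.
Third coordinate — −8 each step: 40, 32, 24, 16, 8, 0, -8 → -16.
Putting it together: (-16; -36; -16).

(-16; -36; -16)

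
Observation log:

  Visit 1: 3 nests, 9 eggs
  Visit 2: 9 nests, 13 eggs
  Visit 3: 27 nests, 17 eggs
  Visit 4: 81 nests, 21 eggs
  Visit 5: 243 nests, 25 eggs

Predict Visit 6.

Nests — ×3 each step: 3, 9, 27, 81, 243 → 729.
Eggs: +4 each step; 9, 13, 17, 21, 25 → 29.
Combining the parts gives 729 nests, 29 eggs.

729 nests, 29 eggs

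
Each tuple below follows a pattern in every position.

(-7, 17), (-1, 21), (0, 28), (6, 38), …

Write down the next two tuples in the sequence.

First value: -7, -1, 0, 6 → 7 → 13 (alternating steps +6, +1, +6, +1, …).
Second value — differences are 4, 7, 10, … (increasing by 3 each time): 17, 21, 28, 38 → 51 → 67.
So the next two tuples are (7, 51) and (13, 67).

(7, 51), (13, 67)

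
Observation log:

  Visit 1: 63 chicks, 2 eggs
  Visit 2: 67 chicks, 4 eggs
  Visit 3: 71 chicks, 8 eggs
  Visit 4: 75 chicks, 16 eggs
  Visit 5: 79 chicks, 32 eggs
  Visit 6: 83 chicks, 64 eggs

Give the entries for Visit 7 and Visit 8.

87 chicks, 128 eggs; 91 chicks, 256 eggs

Chicks — +4 each step: 63, 67, 71, 75, 79, 83 → 87 → 91.
For the eggs, ×2 each step: 2, 4, 8, 16, 32, 64 → 128 → 256.
So the next two rows are 87 chicks, 128 eggs and 91 chicks, 256 eggs.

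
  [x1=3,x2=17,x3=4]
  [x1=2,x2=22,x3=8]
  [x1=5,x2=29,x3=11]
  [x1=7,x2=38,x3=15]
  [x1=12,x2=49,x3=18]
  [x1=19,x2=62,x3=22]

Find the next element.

X1: each term is the sum of the two before it; 3, 2, 5, 7, 12, 19 → 31.
X2 — differences are 5, 7, 9, … (increasing by 2 each time): 17, 22, 29, 38, 49, 62 → 77.
X3: alternating steps +4, +3, +4, +3, …, so 4, 8, 11, 15, 18, 22 → 25.
Combining the parts gives [x1=31,x2=77,x3=25].

[x1=31,x2=77,x3=25]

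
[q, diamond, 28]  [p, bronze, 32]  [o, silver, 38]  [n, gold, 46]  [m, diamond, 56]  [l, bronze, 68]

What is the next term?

[k, silver, 82]

Letter: letters move back 1 place in the alphabet; q, p, o, n, m, l → k.
Rank: diamond, bronze, silver, gold, diamond, bronze → silver (repeats diamond → bronze → silver → gold).
Third value: 28, 32, 38, 46, 56, 68 → 82 (differences are 4, 6, 8, … (increasing by 2 each time)).
Combining the parts gives [k, silver, 82].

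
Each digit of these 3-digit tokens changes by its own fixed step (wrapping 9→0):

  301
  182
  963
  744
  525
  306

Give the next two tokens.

For the first digit, −2 each step, mod 10: 3, 1, 9, 7, 5, 3 → 1 → 9.
For the second digit, −2 each step, mod 10: 0, 8, 6, 4, 2, 0 → 8 → 6.
Third digit: 1, 2, 3, 4, 5, 6 → 7 → 8 (+1 each step, mod 10).
Putting the parts together: 187 and then 968.

187, 968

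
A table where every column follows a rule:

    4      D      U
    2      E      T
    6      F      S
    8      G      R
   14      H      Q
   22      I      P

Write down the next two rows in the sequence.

For the first component, each term is the sum of the two before it: 4, 2, 6, 8, 14, 22 → 36 → 58.
For the first letter, letters move forward 1 place in the alphabet: D, E, F, G, H, I → J → K.
Second letter: letters move back 1 place in the alphabet; U, T, S, R, Q, P → O → N.
So the next two rows are 36  J  O and 58  K  N.

36  J  O; 58  K  N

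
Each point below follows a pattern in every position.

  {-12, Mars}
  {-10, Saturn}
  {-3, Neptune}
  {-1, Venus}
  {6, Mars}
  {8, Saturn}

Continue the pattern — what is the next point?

First part: alternating steps +2, +7, +2, +7, …; -12, -10, -3, -1, 6, 8 → 15.
Planet goes Mars, Saturn, Neptune, Venus, Mars, Saturn → Neptune (repeats Mars → Saturn → Neptune → Venus).
Combining the parts gives {15, Neptune}.

{15, Neptune}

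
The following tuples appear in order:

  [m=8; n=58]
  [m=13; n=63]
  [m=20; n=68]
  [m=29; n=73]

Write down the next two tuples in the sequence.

M — differences are 5, 7, 9, … (increasing by 2 each time): 8, 13, 20, 29 → 40 → 53.
N goes 58, 63, 68, 73 → 78 → 83 (+5 each step).
Putting the parts together: [m=40; n=78] and then [m=53; n=83].

[m=40; n=78], [m=53; n=83]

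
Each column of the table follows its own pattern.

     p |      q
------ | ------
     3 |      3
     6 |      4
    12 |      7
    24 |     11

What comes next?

Column p: ×2 each step; 3, 6, 12, 24 → 48.
Column q: 3, 4, 7, 11 → 18 (each term is the sum of the two before it).
Combining the parts gives 48  18.

48  18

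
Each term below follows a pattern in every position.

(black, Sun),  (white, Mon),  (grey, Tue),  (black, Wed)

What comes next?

For the shade, repeats black → white → grey: black, white, grey, black → white.
Day goes Sun, Mon, Tue, Wed → Thu (runs through the weekdays Mon→Sun).
Putting it together: (white, Thu).

(white, Thu)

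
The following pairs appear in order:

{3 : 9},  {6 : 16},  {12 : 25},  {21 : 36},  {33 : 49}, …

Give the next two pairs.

{48 : 64}, {66 : 81}

First coordinate: 3, 6, 12, 21, 33 → 48 → 66 (differences are 3, 6, 9, … (increasing by 3 each time)).
Second coordinate — perfect squares: 3², 4², 5², …: 9, 16, 25, 36, 49 → 64 → 81.
Putting the parts together: {48 : 64} and then {66 : 81}.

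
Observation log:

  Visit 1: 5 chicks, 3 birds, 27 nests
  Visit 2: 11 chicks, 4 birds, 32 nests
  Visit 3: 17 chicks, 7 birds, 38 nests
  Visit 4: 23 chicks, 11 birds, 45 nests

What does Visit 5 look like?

Chicks: +6 each step, so 5, 11, 17, 23 → 29.
Birds — each term is the sum of the two before it: 3, 4, 7, 11 → 18.
Nests — differences are 5, 6, 7, … (increasing by 1 each time): 27, 32, 38, 45 → 53.
Putting it together: 29 chicks, 18 birds, 53 nests.

29 chicks, 18 birds, 53 nests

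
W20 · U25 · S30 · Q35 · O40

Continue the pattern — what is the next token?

Letter: W, U, S, Q, O → M (letters move back 2 places in the alphabet).
Second component goes 20, 25, 30, 35, 40 → 45 (+5 each step).
Putting it together: M45.

M45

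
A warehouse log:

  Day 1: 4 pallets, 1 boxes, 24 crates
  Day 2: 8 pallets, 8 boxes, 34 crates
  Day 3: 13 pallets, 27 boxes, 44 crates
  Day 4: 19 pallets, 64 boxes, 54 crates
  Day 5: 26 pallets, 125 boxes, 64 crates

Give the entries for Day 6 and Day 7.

34 pallets, 216 boxes, 74 crates; 43 pallets, 343 boxes, 84 crates

Pallets goes 4, 8, 13, 19, 26 → 34 → 43 (differences are 4, 5, 6, … (increasing by 1 each time)).
Boxes goes 1, 8, 27, 64, 125 → 216 → 343 (perfect cubes: 1³, 2³, 3³, …).
Crates: +10 each step; 24, 34, 44, 54, 64 → 74 → 84.
Putting the parts together: 34 pallets, 216 boxes, 74 crates and then 43 pallets, 343 boxes, 84 crates.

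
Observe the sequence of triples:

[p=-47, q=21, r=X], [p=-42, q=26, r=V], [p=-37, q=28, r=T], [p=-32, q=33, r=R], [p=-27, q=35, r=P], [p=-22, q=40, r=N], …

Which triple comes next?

P: -47, -42, -37, -32, -27, -22 → -17 (+5 each step).
Q: 21, 26, 28, 33, 35, 40 → 42 (alternating steps +5, +2, +5, +2, …).
For the r, letters move back 2 places in the alphabet: X, V, T, R, P, N → L.
Combining the parts gives [p=-17, q=42, r=L].

[p=-17, q=42, r=L]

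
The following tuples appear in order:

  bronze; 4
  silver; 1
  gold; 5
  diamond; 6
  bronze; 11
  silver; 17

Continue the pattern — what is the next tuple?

gold; 28

Rank: repeats bronze → silver → gold → diamond; bronze, silver, gold, diamond, bronze, silver → gold.
Second component: each term is the sum of the two before it, so 4, 1, 5, 6, 11, 17 → 28.
Combining the parts gives gold; 28.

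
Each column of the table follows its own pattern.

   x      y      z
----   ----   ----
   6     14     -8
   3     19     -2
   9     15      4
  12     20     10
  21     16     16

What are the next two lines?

Column x: each term is the sum of the two before it; 6, 3, 9, 12, 21 → 33 → 54.
Column y: alternating steps +5, −4, +5, −4, …; 14, 19, 15, 20, 16 → 21 → 17.
For the column z, +6 each step: -8, -2, 4, 10, 16 → 22 → 28.
So the next two lines are 33  21  22 and 54  17  28.

33  21  22; 54  17  28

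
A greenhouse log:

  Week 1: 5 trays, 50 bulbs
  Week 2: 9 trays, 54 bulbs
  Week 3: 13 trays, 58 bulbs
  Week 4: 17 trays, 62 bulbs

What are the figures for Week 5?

For the trays, +4 each step: 5, 9, 13, 17 → 21.
For the bulbs, +4 each step: 50, 54, 58, 62 → 66.
Putting it together: 21 trays, 66 bulbs.

21 trays, 66 bulbs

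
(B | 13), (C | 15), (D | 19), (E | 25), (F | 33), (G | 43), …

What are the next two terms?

(H | 55), (I | 69)

Letter goes B, C, D, E, F, G → H → I (letters move forward 1 place in the alphabet).
For the second value, differences are 2, 4, 6, … (increasing by 2 each time): 13, 15, 19, 25, 33, 43 → 55 → 69.
So the next two terms are (H | 55) and (I | 69).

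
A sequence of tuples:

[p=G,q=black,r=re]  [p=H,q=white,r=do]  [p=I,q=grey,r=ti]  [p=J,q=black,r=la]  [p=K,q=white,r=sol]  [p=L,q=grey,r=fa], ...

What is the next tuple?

[p=M,q=black,r=mi]

P goes G, H, I, J, K, L → M (letters move forward 1 place in the alphabet).
Q — repeats black → white → grey: black, white, grey, black, white, grey → black.
For the r, runs backward through the solfège scale do→ti: re, do, ti, la, sol, fa → mi.
So the next tuple is [p=M,q=black,r=mi].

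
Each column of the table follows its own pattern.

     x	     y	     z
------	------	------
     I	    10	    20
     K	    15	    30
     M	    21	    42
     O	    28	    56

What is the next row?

Column x: I, K, M, O → Q (letters move forward 2 places in the alphabet).
Column y: differences are 5, 6, 7, … (increasing by 1 each time), so 10, 15, 21, 28 → 36.
Column z goes 20, 30, 42, 56 → 72 (always 2 × the column y).
So the next row is Q  36  72.

Q  36  72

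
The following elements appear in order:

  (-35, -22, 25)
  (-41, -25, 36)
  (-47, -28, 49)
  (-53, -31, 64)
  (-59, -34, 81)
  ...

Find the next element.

(-65, -37, 100)

For the first entry, −6 each step: -35, -41, -47, -53, -59 → -65.
Second entry — −3 each step: -22, -25, -28, -31, -34 → -37.
Third entry: perfect squares: 5², 6², 7², …; 25, 36, 49, 64, 81 → 100.
So the next element is (-65, -37, 100).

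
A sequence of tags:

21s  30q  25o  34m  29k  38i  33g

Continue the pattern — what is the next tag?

42e

First component: alternating steps +9, −5, +9, −5, …, so 21, 30, 25, 34, 29, 38, 33 → 42.
For the letter, letters move back 2 places in the alphabet: s, q, o, m, k, i, g → e.
Combining the parts gives 42e.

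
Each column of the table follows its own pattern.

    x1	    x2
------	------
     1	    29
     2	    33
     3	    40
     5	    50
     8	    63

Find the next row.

13  79

Column x1 goes 1, 2, 3, 5, 8 → 13 (each term is the sum of the two before it).
Column x2: 29, 33, 40, 50, 63 → 79 (differences are 4, 7, 10, … (increasing by 3 each time)).
Putting it together: 13  79.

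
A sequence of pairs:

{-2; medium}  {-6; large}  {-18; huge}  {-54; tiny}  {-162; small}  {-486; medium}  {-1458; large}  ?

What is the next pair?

First slot — ×3 each step: -2, -6, -18, -54, -162, -486, -1458 → -4374.
Size goes medium, large, huge, tiny, small, medium, large → huge (repeats medium → large → huge → tiny → small).
Combining the parts gives {-4374; huge}.

{-4374; huge}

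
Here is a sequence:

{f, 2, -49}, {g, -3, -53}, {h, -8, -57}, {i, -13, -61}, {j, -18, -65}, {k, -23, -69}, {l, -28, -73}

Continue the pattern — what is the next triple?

Letter: letters move forward 1 place in the alphabet; f, g, h, i, j, k, l → m.
Second coordinate goes 2, -3, -8, -13, -18, -23, -28 → -33 (−5 each step).
Third coordinate goes -49, -53, -57, -61, -65, -69, -73 → -77 (−4 each step).
Putting it together: {m, -33, -77}.

{m, -33, -77}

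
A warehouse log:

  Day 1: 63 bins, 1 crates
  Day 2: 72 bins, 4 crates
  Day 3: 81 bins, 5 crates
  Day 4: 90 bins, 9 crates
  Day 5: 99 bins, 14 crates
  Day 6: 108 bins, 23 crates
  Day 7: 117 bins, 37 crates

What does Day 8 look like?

126 bins, 60 crates

For the bins, +9 each step: 63, 72, 81, 90, 99, 108, 117 → 126.
Crates: each term is the sum of the two before it, so 1, 4, 5, 9, 14, 23, 37 → 60.
Putting it together: 126 bins, 60 crates.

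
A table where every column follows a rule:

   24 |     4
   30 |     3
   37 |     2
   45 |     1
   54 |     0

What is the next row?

64  -1

First component goes 24, 30, 37, 45, 54 → 64 (differences are 6, 7, 8, … (increasing by 1 each time)).
Second component: −1 each step, so 4, 3, 2, 1, 0 → -1.
Putting it together: 64  -1.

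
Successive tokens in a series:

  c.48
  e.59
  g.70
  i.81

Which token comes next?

k.92

Letter: letters move forward 2 places in the alphabet; c, e, g, i → k.
Second component goes 48, 59, 70, 81 → 92 (+11 each step).
Putting it together: k.92.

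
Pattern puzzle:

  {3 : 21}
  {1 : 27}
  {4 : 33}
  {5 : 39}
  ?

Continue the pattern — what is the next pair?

First entry: 3, 1, 4, 5 → 9 (each term is the sum of the two before it).
Second entry — +6 each step: 21, 27, 33, 39 → 45.
Putting it together: {9 : 45}.

{9 : 45}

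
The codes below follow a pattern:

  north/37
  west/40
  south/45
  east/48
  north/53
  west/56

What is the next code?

Direction: repeats north → west → south → east; north, west, south, east, north, west → south.
Second component goes 37, 40, 45, 48, 53, 56 → 61 (alternating steps +3, +5, +3, +5, …).
Putting it together: south/61.

south/61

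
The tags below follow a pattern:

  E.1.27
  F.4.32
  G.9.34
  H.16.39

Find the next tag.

Letter goes E, F, G, H → I (letters move forward 1 place in the alphabet).
For the second component, differences are 3, 5, 7, … (increasing by 2 each time): 1, 4, 9, 16 → 25.
For the third component, alternating steps +5, +2, +5, +2, …: 27, 32, 34, 39 → 41.
So the next tag is I.25.41.

I.25.41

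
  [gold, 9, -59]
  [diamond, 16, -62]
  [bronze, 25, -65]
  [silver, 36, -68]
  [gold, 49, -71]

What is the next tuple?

Rank: repeats gold → diamond → bronze → silver; gold, diamond, bronze, silver, gold → diamond.
Second slot — perfect squares: 3², 4², 5², …: 9, 16, 25, 36, 49 → 64.
Third slot goes -59, -62, -65, -68, -71 → -74 (−3 each step).
Putting it together: [diamond, 64, -74].

[diamond, 64, -74]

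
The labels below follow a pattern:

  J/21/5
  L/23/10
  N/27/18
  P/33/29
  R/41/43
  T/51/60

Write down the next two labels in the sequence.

Letter: letters move forward 2 places in the alphabet, so J, L, N, P, R, T → V → X.
Second component: differences are 2, 4, 6, … (increasing by 2 each time); 21, 23, 27, 33, 41, 51 → 63 → 77.
Third component — differences are 5, 8, 11, … (increasing by 3 each time): 5, 10, 18, 29, 43, 60 → 80 → 103.
So the next two labels are V/63/80 and X/77/103.

V/63/80, X/77/103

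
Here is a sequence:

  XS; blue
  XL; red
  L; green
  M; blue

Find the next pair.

For the size, runs backward through clothing sizes XS→XL: XS, XL, L, M → S.
For the colour, repeats blue → red → green: blue, red, green, blue → red.
Putting it together: S; red.

S; red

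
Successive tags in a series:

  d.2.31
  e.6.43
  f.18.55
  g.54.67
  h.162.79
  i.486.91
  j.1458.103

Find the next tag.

Letter: letters move forward 1 place in the alphabet, so d, e, f, g, h, i, j → k.
Second component — ×3 each step: 2, 6, 18, 54, 162, 486, 1458 → 4374.
Third component: 31, 43, 55, 67, 79, 91, 103 → 115 (+12 each step).
Putting it together: k.4374.115.

k.4374.115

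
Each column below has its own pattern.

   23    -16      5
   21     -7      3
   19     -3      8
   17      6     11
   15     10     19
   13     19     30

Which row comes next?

11  23  49

For the first component, −2 each step: 23, 21, 19, 17, 15, 13 → 11.
For the second component, alternating steps +9, +4, +9, +4, …: -16, -7, -3, 6, 10, 19 → 23.
Third component: each term is the sum of the two before it; 5, 3, 8, 11, 19, 30 → 49.
So the next row is 11  23  49.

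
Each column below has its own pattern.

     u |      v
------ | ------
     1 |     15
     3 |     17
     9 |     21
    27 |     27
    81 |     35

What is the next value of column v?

45

Column u — ×3 each step: 1, 3, 9, 27, 81 → 243.
Column v: 15, 17, 21, 27, 35 → 45 (differences are 2, 4, 6, … (increasing by 2 each time)).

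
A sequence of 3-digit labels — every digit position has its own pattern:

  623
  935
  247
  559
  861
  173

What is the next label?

First digit: +3 each step, mod 10, so 6, 9, 2, 5, 8, 1 → 4.
Second digit: +1 each step, mod 10, so 2, 3, 4, 5, 6, 7 → 8.
Third digit: +2 each step, mod 10; 3, 5, 7, 9, 1, 3 → 5.
Putting it together: 485.

485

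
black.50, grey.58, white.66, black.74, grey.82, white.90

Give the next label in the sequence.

Shade goes black, grey, white, black, grey, white → black (repeats black → grey → white).
For the second component, +8 each step: 50, 58, 66, 74, 82, 90 → 98.
Combining the parts gives black.98.

black.98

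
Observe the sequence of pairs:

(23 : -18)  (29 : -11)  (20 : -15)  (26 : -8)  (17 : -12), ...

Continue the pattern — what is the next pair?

First slot — alternating steps +6, −9, +6, −9, …: 23, 29, 20, 26, 17 → 23.
Second slot: alternating steps +7, −4, +7, −4, …; -18, -11, -15, -8, -12 → -5.
Putting it together: (23 : -5).

(23 : -5)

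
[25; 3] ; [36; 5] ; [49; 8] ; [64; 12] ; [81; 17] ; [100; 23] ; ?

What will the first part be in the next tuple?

121

First part: 25, 36, 49, 64, 81, 100 → 121 (perfect squares: 5², 6², 7², …).
Second part — differences are 2, 3, 4, … (increasing by 1 each time): 3, 5, 8, 12, 17, 23 → 30.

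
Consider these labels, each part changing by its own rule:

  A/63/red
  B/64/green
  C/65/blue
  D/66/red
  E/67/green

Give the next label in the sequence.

F/68/blue

Letter: A, B, C, D, E → F (letters move forward 1 place in the alphabet).
Second component goes 63, 64, 65, 66, 67 → 68 (+1 each step).
For the colour, repeats red → green → blue: red, green, blue, red, green → blue.
Combining the parts gives F/68/blue.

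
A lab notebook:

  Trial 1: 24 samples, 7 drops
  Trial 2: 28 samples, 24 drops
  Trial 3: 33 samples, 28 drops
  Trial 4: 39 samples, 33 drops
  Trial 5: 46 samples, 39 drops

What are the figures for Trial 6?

Samples — differences are 4, 5, 6, … (increasing by 1 each time): 24, 28, 33, 39, 46 → 54.
Drops: 7, 24, 28, 33, 39 → 46 (always the previous value of the samples).
Putting it together: 54 samples, 46 drops.

54 samples, 46 drops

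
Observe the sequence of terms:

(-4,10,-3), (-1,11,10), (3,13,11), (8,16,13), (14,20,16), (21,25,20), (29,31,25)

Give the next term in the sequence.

First coordinate: differences are 3, 4, 5, … (increasing by 1 each time); -4, -1, 3, 8, 14, 21, 29 → 38.
Second coordinate goes 10, 11, 13, 16, 20, 25, 31 → 38 (differences are 1, 2, 3, … (increasing by 1 each time)).
For the third coordinate, always the previous value of the second coordinate: -3, 10, 11, 13, 16, 20, 25 → 31.
Combining the parts gives (38,38,31).

(38,38,31)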